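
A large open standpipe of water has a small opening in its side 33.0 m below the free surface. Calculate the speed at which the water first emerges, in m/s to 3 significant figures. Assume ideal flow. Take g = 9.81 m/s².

Torricelli's result v = √(2gh) gives v = √(2·9.81·33.0) = 25.4 m/s.

25.4 m/s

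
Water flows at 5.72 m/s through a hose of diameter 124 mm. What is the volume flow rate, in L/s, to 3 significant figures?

Q = A·v = 0.0121 m² × 5.72 m/s = 0.0691 m³/s.
Converting: 0.0691 m³/s × 1000 = 69.1 L/s.

Q ≈ 69.1 L/s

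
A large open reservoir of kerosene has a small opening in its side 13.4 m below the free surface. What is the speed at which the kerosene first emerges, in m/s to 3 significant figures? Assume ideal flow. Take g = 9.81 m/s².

16.2 m/s

With the surface at rest and both surface and jet at atmospheric pressure, Bernoulli gives ρg h = ½ρv², so v = √(2gh) = √(2·9.81·13.4) = 16.2 m/s.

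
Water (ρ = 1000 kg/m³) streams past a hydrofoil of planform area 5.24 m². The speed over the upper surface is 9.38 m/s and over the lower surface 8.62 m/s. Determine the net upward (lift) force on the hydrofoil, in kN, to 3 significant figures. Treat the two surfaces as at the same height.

F ≈ 35.8 kN

The faster flow above has the lower pressure; Bernoulli (same height) gives ΔP = ½ρ(v_up² − v_low²).
ΔP = ½·1000·(9.38² − 8.62²) = 6840 Pa.
Lift = ΔP · A = 6840 × 5.24 = 35800 N.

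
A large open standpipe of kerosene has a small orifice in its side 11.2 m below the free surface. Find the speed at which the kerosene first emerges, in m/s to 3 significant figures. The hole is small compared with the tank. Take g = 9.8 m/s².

The surface is effectively still and both ends are open, so ½v² = gh and v = √(2·9.8·11.2) = 14.8 m/s.

v ≈ 14.8 m/s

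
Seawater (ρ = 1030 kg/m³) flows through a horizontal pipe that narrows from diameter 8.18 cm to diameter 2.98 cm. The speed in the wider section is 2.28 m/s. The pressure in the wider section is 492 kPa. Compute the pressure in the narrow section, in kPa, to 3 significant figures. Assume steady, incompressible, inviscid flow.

P₂ ≈ 343 kPa

The volume flow rate is constant, so v₂ = (A₁/A₂)v₁ = (52.6/6.97)·2.28 = 17.2 m/s.
With no height change, Bernoulli's equation is P₁ + ½ρv₁² = P₂ + ½ρv₂².
P₂ = P₁ − ½ρ(v₂² − v₁²) = 492000 − ½·1030·(17.2² − 2.28²) = 492000 − 149000 = 343000 Pa.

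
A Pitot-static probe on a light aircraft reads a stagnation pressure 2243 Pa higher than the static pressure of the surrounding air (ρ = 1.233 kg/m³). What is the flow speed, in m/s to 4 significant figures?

At the stagnation point the flow is brought to rest, so Bernoulli gives P_stag − P_static = ½ρv².
v = √(2ΔP/ρ) = √(2·2243/1.233) = 60.32 m/s.

60.32 m/s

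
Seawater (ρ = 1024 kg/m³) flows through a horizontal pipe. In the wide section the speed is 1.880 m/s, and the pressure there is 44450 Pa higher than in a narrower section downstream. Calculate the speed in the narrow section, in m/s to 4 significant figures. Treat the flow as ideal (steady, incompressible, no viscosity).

v₂ ≈ 9.505 m/s

With h₁ = h₂, rearranging Bernoulli gives v₂ = √(v₁² + 2ΔP/ρ).
v₂ = √(1.880² + 2·44450/1024) = √(3.534 + 86.82) = 9.505 m/s.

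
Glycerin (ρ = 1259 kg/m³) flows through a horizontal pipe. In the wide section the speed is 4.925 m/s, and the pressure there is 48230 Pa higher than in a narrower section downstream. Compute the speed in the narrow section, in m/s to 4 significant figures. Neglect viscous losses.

v₂ = 10.04 m/s

With h₁ = h₂, rearranging Bernoulli gives v₂ = √(v₁² + 2ΔP/ρ).
v₂ = √(4.925² + 2·48230/1259) = √(24.26 + 76.62) = 10.04 m/s.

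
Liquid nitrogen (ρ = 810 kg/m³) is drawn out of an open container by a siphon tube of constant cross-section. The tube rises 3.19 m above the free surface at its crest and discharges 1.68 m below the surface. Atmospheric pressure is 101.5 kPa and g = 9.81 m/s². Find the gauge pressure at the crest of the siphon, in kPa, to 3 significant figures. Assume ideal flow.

Bernoulli surface→outlet gives ½v² = g·h_out, so v = √(2·9.81·1.68) = 5.74 m/s.
With constant cross-section the crest speed equals v; applying Bernoulli from the surface up to the crest, P_top = P_atm − ½ρv² − ρg·h_top.
P_top = 101500 − ½·810·5.74² − 810·9.81·3.19 = 62800 Pa. So P_gauge = P_top − P_atm = -38700 Pa.

P_gauge ≈ -38.7 kPa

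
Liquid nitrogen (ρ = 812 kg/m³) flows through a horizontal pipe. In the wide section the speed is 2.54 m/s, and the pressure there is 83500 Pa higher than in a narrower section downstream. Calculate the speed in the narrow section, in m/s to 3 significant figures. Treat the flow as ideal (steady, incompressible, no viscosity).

Along the level pipe P + ½ρv² is conserved, hence v₂² = v₁² + 2(P₁ − P₂)/ρ.
v₂ = √(2.54² + 2·83500/812) = √(6.45 + 206) = 14.6 m/s.

v₂ ≈ 14.6 m/s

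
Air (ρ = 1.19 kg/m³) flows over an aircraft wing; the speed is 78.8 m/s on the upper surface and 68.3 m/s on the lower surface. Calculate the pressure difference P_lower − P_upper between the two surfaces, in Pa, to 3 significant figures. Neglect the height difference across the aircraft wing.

ΔP ≈ 919 Pa

Bernoulli (same height): P_lower − P_upper = ½ρ(v_upper² − v_lower²).
ΔP = ½·1.19·(78.8² − 68.3²) = 919 Pa.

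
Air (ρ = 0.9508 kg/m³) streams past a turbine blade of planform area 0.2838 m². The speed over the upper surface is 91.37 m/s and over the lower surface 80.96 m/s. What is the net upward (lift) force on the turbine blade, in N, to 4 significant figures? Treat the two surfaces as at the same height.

From P + ½ρv² = const at equal height, P_low − P_up = ½ρ(v_up² − v_low²).
ΔP = ½·0.9508·(91.37² − 80.96²) = 852.8 Pa.
Lift = ΔP · A = 852.8 × 0.2838 = 242.0 N.

F ≈ 242.0 N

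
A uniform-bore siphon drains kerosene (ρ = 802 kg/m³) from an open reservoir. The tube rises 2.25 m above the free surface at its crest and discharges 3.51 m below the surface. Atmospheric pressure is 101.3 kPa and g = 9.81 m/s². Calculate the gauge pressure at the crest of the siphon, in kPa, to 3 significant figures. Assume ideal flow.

The outlet speed comes from Torricelli: v = √(2g·3.51) = 8.30 m/s.
Continuity keeps v the same throughout the tube; from surface to crest, P_atm + 0 = P_top + ½ρv² + ρg·h_top.
P_top = 101300 − ½·802·8.30² − 802·9.81·2.25 = 56000 Pa. So P_gauge = P_top − P_atm = -45300 Pa.

-45.3 kPa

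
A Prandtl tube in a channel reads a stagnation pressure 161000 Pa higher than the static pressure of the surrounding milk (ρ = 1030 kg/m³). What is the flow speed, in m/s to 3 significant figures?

The dynamic pressure equals the rise in static pressure at the stagnation point: ΔP = ½ρv².
v = √(2ΔP/ρ) = √(2·161000/1030) = 17.7 m/s.

17.7 m/s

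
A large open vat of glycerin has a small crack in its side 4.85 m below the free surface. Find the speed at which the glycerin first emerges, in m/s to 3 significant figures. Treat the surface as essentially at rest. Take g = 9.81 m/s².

With the surface at rest and both surface and jet at atmospheric pressure, Bernoulli gives ρg h = ½ρv², so v = √(2gh) = √(2·9.81·4.85) = 9.75 m/s.

9.75 m/s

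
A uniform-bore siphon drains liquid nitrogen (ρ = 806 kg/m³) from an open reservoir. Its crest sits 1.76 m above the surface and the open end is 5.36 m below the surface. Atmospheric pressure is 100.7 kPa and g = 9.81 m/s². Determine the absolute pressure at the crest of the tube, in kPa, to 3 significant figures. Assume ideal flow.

From the surface to the outlet (both open to atmosphere, surface at rest): v = √(2g·h_out) = √(2·9.81·5.36) = 10.3 m/s.
Continuity keeps v the same throughout the tube; from surface to crest, P_atm + 0 = P_top + ½ρv² + ρg·h_top.
P_top = 100700 − ½·806·10.3² − 806·9.81·1.76 = 44400 Pa.

P_top ≈ 44.4 kPa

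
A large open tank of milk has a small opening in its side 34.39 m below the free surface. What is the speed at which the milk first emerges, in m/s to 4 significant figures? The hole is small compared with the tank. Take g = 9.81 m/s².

v ≈ 25.98 m/s

Torricelli's result v = √(2gh) gives v = √(2·9.81·34.39) = 25.98 m/s.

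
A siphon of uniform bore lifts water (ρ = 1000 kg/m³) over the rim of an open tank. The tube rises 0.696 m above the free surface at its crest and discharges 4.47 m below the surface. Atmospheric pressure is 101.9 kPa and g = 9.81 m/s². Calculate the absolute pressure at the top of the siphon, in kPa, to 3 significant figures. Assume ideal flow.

From the surface to the outlet (both open to atmosphere, surface at rest): v = √(2g·h_out) = √(2·9.81·4.47) = 9.36 m/s.
With constant cross-section the crest speed equals v; applying Bernoulli from the surface up to the crest, P_top = P_atm − ½ρv² − ρg·h_top.
P_top = 101900 − ½·1000·9.36² − 1000·9.81·0.696 = 51200 Pa.

P_top ≈ 51.2 kPa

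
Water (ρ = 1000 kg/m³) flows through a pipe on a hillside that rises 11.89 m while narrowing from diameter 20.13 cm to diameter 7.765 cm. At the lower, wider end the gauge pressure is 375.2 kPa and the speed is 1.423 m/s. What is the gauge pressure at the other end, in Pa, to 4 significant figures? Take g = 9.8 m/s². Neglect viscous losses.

By continuity, v₂ = v₁·A₁/A₂ = 1.423·(318.3/47.36) = 9.563 m/s.
Bernoulli: P₁ + ½ρv₁² + ρg h₁ = P₂ + ½ρv₂² + ρg h₂, so P₂ = P₁ + ½ρ(v₁² − v₂²) − ρg(h₂ − h₁).
P₂ = 375200 + ½·1000·(1.423² − 9.563²) − 1000·9.8·(+11.89) = 375200 + (-44720) − (116500) = 214000 Pa.

214000 Pa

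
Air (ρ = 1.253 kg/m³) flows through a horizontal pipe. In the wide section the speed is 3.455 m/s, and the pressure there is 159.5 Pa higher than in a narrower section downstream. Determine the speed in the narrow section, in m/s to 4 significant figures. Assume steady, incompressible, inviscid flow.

With h₁ = h₂, rearranging Bernoulli gives v₂ = √(v₁² + 2ΔP/ρ).
v₂ = √(3.455² + 2·159.5/1.253) = √(11.94 + 254.6) = 16.33 m/s.

v₂ ≈ 16.33 m/s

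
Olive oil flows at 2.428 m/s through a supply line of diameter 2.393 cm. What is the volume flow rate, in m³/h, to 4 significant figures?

Q = A·v = 0.0004498 m² × 2.428 m/s = 0.001092 m³/s.
Converting: 0.001092 m³/s × 3600 = 3.931 m³/h.

Q ≈ 3.931 m³/h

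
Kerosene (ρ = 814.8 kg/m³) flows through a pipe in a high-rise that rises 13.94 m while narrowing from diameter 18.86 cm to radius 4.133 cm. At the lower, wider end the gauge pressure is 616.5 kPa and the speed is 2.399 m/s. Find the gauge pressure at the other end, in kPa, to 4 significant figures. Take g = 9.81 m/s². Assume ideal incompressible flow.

P₂ = 443.9 kPa

Continuity gives A₁v₁ = A₂v₂, so v₂ = (279.4 cm²)/(53.66 cm²) × 2.399 m/s = 12.49 m/s.
Bernoulli: P₁ + ½ρv₁² + ρg h₁ = P₂ + ½ρv₂² + ρg h₂, so P₂ = P₁ + ½ρ(v₁² − v₂²) − ρg(h₂ − h₁).
P₂ = 616500 + ½·814.8·(2.399² − 12.49²) − 814.8·9.81·(+13.94) = 616500 + (-61200) − (111400) = 443900 Pa.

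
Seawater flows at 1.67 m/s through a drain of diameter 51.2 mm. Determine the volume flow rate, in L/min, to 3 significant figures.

206 L/min

Q = A·v = 0.00206 m² × 1.67 m/s = 0.00344 m³/s.
Converting: 0.00344 m³/s × 60000 = 206 L/min.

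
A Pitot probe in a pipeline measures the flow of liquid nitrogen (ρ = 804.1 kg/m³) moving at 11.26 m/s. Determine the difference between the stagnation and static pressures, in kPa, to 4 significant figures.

ΔP ≈ 50.97 kPa

The dynamic pressure equals the rise in static pressure at the stagnation point: ΔP = ½ρv².
ΔP = ½·804.1·11.26² = 50970 Pa.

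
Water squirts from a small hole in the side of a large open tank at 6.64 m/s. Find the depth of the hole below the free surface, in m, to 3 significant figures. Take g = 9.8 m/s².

2.25 m

Inverting v = √(2gh) gives h = v² / 2g.
h = 6.64²/(2·9.8) = 44.1/19.60 = 2.25 m.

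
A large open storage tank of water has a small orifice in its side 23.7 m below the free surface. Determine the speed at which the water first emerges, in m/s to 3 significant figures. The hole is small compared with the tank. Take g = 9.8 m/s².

Bernoulli from surface to hole (P equal, v_surface ≈ 0): v = √(2gh) = √(2×9.8×23.7) = 21.6 m/s.

v ≈ 21.6 m/s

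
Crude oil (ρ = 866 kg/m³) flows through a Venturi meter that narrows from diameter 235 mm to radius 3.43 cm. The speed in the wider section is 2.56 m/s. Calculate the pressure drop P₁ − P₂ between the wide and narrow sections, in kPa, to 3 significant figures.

The volume flow rate is constant, so v₂ = (A₁/A₂)v₁ = (434/37.0)·2.56 = 30.0 m/s.
With no height change, Bernoulli's equation is P₁ + ½ρv₁² = P₂ + ½ρv₂².
P₁ − P₂ = ½·866·(30.0² − 2.56²) = ½·866·896 = 388000 Pa.

ΔP = 388 kPa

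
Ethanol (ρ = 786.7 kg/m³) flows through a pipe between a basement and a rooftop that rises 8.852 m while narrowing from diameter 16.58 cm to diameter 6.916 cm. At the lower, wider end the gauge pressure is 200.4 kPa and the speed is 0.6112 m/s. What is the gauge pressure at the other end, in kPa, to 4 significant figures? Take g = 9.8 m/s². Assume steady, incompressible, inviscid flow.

P₂ ≈ 127.4 kPa

Mass conservation (A₁v₁ = A₂v₂) gives v₂ = 0.6112 × 215.9/37.57 = 3.513 m/s.
Applying Bernoulli between the two ends and solving for P₂: P₂ = P₁ + ½ρ(v₁² − v₂²) − ρgΔh.
P₂ = 200400 + ½·786.7·(0.6112² − 3.513²) − 786.7·9.8·(+8.852) = 200400 + (-4707) − (68250) = 127400 Pa.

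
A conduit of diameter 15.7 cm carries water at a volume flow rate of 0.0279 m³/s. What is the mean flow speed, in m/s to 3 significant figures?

v ≈ 1.44 m/s

Q = 0.0279 m³/s = 0.0279 m³/s.
v = Q/A = 0.0279 / 0.0194 = 1.44 m/s.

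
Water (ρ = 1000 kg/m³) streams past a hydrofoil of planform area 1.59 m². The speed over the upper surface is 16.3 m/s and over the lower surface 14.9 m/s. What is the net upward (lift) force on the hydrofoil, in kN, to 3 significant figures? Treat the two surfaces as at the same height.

F = 34.7 kN

With equal heights on the two surfaces, Bernoulli gives P_lower − P_upper = ½ρ(v_upper² − v_lower²).
ΔP = ½·1000·(16.3² − 14.9²) = 21800 Pa.
Lift = ΔP · A = 21800 × 1.59 = 34700 N.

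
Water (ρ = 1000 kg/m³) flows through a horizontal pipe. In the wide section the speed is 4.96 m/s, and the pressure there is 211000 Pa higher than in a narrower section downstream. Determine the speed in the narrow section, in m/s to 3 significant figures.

21.1 m/s

Along the level pipe P + ½ρv² is conserved, hence v₂² = v₁² + 2(P₁ − P₂)/ρ.
v₂ = √(4.96² + 2·211000/1000) = √(24.6 + 422) = 21.1 m/s.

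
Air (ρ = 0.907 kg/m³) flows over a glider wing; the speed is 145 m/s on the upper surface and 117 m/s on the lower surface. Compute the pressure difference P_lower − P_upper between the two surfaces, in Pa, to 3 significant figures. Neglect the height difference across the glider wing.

The pressure is lower where the speed is higher: ΔP = ½ρ(v_up² − v_low²).
ΔP = ½·0.907·(145² − 117²) = 3330 Pa.

ΔP ≈ 3330 Pa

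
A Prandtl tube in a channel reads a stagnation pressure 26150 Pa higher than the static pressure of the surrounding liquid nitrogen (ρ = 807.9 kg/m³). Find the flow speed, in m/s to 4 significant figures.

Bernoulli between the free stream and the stagnation point: ½ρv² = P_stag − P_static.
v = √(2ΔP/ρ) = √(2·26150/807.9) = 8.046 m/s.

8.046 m/s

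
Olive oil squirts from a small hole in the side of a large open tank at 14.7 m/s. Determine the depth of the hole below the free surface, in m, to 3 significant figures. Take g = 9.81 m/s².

h = 11.0 m

Inverting v = √(2gh) gives h = v² / 2g.
h = 14.7²/(2·9.81) = 216/19.62 = 11.0 m.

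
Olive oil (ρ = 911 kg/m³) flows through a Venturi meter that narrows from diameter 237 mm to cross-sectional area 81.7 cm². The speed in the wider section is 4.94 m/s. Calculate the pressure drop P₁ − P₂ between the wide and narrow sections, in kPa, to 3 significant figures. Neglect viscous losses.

ΔP = 313 kPa

By continuity, v₂ = v₁·A₁/A₂ = 4.94·(441/81.7) = 26.7 m/s.
With no height change, Bernoulli's equation is P₁ + ½ρv₁² = P₂ + ½ρv₂².
P₁ − P₂ = ½·911·(26.7² − 4.94²) = ½·911·687 = 313000 Pa.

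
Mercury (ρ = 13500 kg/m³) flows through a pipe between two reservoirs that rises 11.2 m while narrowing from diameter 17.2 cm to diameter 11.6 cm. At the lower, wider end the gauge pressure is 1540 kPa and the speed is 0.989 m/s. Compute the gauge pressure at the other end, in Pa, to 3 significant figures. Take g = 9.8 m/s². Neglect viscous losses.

Mass conservation (A₁v₁ = A₂v₂) gives v₂ = 0.989 × 232/106 = 2.17 m/s.
Applying Bernoulli between the two ends and solving for P₂: P₂ = P₁ + ½ρ(v₁² − v₂²) − ρgΔh.
P₂ = 1540000 + ½·13500·(0.989² − 2.17²) − 13500·9.8·(+11.2) = 1540000 + (-25300) − (1480000) = 32900 Pa.

P₂ ≈ 32900 Pa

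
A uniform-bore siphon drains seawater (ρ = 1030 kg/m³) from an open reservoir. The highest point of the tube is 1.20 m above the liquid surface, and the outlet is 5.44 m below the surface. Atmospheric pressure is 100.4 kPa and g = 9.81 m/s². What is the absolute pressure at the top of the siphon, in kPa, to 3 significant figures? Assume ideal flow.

The outlet speed comes from Torricelli: v = √(2g·5.44) = 10.3 m/s.
The bore is uniform, so the speed at the crest is the same v. Bernoulli surface→crest: P_atm = P_top + ½ρv² + ρg·h_top.
P_top = 100400 − ½·1030·10.3² − 1030·9.81·1.20 = 33300 Pa.

P_top = 33.3 kPa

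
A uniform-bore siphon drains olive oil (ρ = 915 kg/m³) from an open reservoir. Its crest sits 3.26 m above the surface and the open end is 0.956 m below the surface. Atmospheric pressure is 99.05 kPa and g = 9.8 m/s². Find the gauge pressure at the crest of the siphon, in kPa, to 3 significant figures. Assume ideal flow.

The outlet speed comes from Torricelli: v = √(2g·0.956) = 4.33 m/s.
Continuity keeps v the same throughout the tube; from surface to crest, P_atm + 0 = P_top + ½ρv² + ρg·h_top.
P_top = 99050 − ½·915·4.33² − 915·9.8·3.26 = 61200 Pa. So P_gauge = P_top − P_atm = -37800 Pa.

-37.8 kPa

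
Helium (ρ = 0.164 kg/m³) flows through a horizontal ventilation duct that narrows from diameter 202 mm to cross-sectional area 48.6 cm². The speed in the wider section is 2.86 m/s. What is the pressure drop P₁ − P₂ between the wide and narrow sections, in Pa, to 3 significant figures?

Continuity gives A₁v₁ = A₂v₂, so v₂ = (320 cm²)/(48.6 cm²) × 2.86 m/s = 18.9 m/s.
Bernoulli (h₁ = h₂): P₁ − P₂ = ½ρ(v₂² − v₁²).
P₁ − P₂ = ½·0.164·(18.9² − 2.86²) = ½·0.164·347 = 28.5 Pa.

28.5 Pa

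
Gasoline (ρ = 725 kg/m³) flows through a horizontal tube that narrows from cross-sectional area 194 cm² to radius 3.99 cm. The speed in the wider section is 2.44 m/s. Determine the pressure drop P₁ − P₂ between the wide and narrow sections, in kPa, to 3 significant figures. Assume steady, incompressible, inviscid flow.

The volume flow rate is constant, so v₂ = (A₁/A₂)v₁ = (194/50.0)·2.44 = 9.46 m/s.
With no height change, Bernoulli's equation is P₁ + ½ρv₁² = P₂ + ½ρv₂².
P₁ − P₂ = ½·725·(9.46² − 2.44²) = ½·725·83.6 = 30300 Pa.

ΔP ≈ 30.3 kPa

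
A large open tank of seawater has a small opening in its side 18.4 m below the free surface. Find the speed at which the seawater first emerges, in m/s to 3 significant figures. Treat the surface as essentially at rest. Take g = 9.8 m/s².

19.0 m/s

With the surface at rest and both surface and jet at atmospheric pressure, Bernoulli gives ρg h = ½ρv², so v = √(2gh) = √(2·9.8·18.4) = 19.0 m/s.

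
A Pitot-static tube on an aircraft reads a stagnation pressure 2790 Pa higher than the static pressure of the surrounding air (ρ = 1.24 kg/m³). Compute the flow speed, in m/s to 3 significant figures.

v ≈ 67.1 m/s

The dynamic pressure equals the rise in static pressure at the stagnation point: ΔP = ½ρv².
v = √(2ΔP/ρ) = √(2·2790/1.24) = 67.1 m/s.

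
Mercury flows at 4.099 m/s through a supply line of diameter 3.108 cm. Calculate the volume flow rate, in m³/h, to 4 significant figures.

Q = A·v = 0.0007587 m² × 4.099 m/s = 0.003110 m³/s.
Converting: 0.003110 m³/s × 3600 = 11.20 m³/h.

Q ≈ 11.20 m³/h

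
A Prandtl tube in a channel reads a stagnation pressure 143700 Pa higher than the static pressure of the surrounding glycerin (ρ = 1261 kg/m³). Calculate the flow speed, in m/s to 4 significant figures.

At the stagnation point the flow is brought to rest, so Bernoulli gives P_stag − P_static = ½ρv².
v = √(2ΔP/ρ) = √(2·143700/1261) = 15.10 m/s.

v ≈ 15.10 m/s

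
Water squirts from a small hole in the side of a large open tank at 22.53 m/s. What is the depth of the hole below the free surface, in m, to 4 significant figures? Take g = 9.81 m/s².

Torricelli: v = √(2gh), so h = v²/(2g).
h = 22.53²/(2·9.81) = 507.6/19.62 = 25.87 m.

h ≈ 25.87 m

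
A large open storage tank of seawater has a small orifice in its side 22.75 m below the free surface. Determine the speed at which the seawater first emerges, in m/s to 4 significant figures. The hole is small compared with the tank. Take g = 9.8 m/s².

v = 21.12 m/s

With the surface at rest and both surface and jet at atmospheric pressure, Bernoulli gives ρg h = ½ρv², so v = √(2gh) = √(2·9.8·22.75) = 21.12 m/s.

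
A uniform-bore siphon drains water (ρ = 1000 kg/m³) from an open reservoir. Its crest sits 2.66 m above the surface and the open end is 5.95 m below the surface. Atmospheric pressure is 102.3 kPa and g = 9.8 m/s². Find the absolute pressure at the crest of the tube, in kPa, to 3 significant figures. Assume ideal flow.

The outlet speed comes from Torricelli: v = √(2g·5.95) = 10.8 m/s.
The bore is uniform, so the speed at the crest is the same v. Bernoulli surface→crest: P_atm = P_top + ½ρv² + ρg·h_top.
P_top = 102300 − ½·1000·10.8² − 1000·9.8·2.66 = 17900 Pa.

P_top ≈ 17.9 kPa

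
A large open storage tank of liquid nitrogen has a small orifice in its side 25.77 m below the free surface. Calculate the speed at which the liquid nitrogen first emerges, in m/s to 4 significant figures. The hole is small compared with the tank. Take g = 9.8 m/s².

The surface is effectively still and both ends are open, so ½v² = gh and v = √(2·9.8·25.77) = 22.47 m/s.

22.47 m/s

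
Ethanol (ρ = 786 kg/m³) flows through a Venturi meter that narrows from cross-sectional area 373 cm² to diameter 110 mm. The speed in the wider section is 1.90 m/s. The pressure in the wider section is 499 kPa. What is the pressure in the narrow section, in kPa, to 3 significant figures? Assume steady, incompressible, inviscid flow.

Mass conservation (A₁v₁ = A₂v₂) gives v₂ = 1.90 × 373/95.0 = 7.46 m/s.
Along the horizontal streamline, P + ½ρv² is constant.
P₂ = P₁ − ½ρ(v₂² − v₁²) = 499000 − ½·786·(7.46² − 1.90²) = 499000 − 20400 = 479000 Pa.

479 kPa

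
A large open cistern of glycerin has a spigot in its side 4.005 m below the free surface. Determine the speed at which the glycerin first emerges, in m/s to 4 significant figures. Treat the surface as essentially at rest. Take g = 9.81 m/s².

8.864 m/s

With the surface at rest and both surface and jet at atmospheric pressure, Bernoulli gives ρg h = ½ρv², so v = √(2gh) = √(2·9.81·4.005) = 8.864 m/s.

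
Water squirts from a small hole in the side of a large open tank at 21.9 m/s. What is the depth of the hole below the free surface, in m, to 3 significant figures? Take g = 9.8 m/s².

For a small hole in a large open tank, ½v² = gh, giving h = v²/(2g).
h = 21.9²/(2·9.8) = 480/19.60 = 24.5 m.

h = 24.5 m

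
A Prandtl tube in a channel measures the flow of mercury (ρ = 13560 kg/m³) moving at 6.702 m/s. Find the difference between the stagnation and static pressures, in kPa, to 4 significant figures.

The dynamic pressure equals the rise in static pressure at the stagnation point: ΔP = ½ρv².
ΔP = ½·13560·6.702² = 304500 Pa.

ΔP ≈ 304.5 kPa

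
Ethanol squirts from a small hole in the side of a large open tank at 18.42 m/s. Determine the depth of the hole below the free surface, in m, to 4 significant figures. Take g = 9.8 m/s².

For a small hole in a large open tank, ½v² = gh, giving h = v²/(2g).
h = 18.42²/(2·9.8) = 339.3/19.60 = 17.31 m.

17.31 m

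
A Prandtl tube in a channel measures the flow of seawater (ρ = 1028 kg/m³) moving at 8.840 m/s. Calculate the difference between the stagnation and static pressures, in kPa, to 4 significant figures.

At the stagnation point the flow is brought to rest, so Bernoulli gives P_stag − P_static = ½ρv².
ΔP = ½·1028·8.840² = 40170 Pa.

ΔP ≈ 40.17 kPa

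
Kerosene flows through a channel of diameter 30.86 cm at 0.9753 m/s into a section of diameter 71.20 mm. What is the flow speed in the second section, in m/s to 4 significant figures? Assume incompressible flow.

The volume flow rate is constant, so v₂ = (A₁/A₂)v₁ = (748.0/39.82)·0.9753 = 18.32 m/s.

v₂ ≈ 18.32 m/s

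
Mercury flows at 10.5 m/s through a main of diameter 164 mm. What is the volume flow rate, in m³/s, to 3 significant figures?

Q = A·v = 0.0211 m² × 10.5 m/s = 0.222 m³/s.

Q ≈ 0.222 m³/s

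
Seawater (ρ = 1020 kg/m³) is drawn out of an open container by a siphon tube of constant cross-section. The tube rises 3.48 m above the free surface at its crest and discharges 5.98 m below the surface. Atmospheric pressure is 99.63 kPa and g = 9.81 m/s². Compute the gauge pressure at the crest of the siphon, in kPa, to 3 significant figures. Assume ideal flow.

-94.7 kPa

From the surface to the outlet (both open to atmosphere, surface at rest): v = √(2g·h_out) = √(2·9.81·5.98) = 10.8 m/s.
Continuity keeps v the same throughout the tube; from surface to crest, P_atm + 0 = P_top + ½ρv² + ρg·h_top.
P_top = 99630 − ½·1020·10.8² − 1020·9.81·3.48 = 4970 Pa. So P_gauge = P_top − P_atm = -94700 Pa.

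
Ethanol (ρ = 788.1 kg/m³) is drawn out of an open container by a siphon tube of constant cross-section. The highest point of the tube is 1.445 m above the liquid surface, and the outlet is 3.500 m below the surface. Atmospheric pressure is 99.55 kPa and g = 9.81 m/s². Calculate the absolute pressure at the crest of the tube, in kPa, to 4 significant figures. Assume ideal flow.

P_top = 61.32 kPa

From the surface to the outlet (both open to atmosphere, surface at rest): v = √(2g·h_out) = √(2·9.81·3.500) = 8.287 m/s.
Continuity keeps v the same throughout the tube; from surface to crest, P_atm + 0 = P_top + ½ρv² + ρg·h_top.
P_top = 99550 − ½·788.1·8.287² − 788.1·9.81·1.445 = 61320 Pa.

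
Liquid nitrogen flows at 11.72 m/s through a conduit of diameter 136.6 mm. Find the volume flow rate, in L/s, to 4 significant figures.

Q = A·v = 0.01466 m² × 11.72 m/s = 0.1718 m³/s.
Converting: 0.1718 m³/s × 1000 = 171.8 L/s.

Q = 171.8 L/s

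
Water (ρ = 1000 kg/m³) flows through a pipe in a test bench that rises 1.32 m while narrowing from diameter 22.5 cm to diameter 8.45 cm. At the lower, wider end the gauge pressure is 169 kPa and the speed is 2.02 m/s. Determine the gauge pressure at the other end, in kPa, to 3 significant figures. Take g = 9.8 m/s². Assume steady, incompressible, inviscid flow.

By continuity, v₂ = v₁·A₁/A₂ = 2.02·(398/56.1) = 14.3 m/s.
Bernoulli: P₁ + ½ρv₁² + ρg h₁ = P₂ + ½ρv₂² + ρg h₂, so P₂ = P₁ + ½ρ(v₁² − v₂²) − ρg(h₂ − h₁).
P₂ = 169000 + ½·1000·(2.02² − 14.3²) − 1000·9.8·(+1.32) = 169000 + (-101000) − (12900) = 55500 Pa.

55.5 kPa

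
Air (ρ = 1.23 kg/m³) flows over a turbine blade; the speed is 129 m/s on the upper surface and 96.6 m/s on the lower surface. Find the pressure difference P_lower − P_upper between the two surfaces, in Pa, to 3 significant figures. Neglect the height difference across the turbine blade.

ΔP = 4500 Pa

With negligible Δh, P + ½ρv² is constant, so P_low − P_up = ½ρ(v_up² − v_low²).
ΔP = ½·1.23·(129² − 96.6²) = 4500 Pa.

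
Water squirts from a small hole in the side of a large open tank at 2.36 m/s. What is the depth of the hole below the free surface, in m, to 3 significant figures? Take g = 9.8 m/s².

h = 0.284 m

For a small hole in a large open tank, ½v² = gh, giving h = v²/(2g).
h = 2.36²/(2·9.8) = 5.57/19.60 = 0.284 m.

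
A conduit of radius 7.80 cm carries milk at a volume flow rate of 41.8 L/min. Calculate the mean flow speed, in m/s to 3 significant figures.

v ≈ 0.0364 m/s

Q = 41.8 L/min = 0.000697 m³/s.
v = Q/A = 0.000697 / 0.0191 = 0.0364 m/s.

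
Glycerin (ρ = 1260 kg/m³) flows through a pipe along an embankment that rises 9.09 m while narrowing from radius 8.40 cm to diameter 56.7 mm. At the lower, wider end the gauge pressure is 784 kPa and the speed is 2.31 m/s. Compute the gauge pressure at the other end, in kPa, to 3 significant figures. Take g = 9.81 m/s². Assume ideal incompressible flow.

By continuity, v₂ = v₁·A₁/A₂ = 2.31·(222/25.2) = 20.3 m/s.
Applying Bernoulli between the two ends and solving for P₂: P₂ = P₁ + ½ρ(v₁² − v₂²) − ρgΔh.
P₂ = 784000 + ½·1260·(2.31² − 20.3²) − 1260·9.81·(+9.09) = 784000 + (-256000) − (112000) = 416000 Pa.

P₂ ≈ 416 kPa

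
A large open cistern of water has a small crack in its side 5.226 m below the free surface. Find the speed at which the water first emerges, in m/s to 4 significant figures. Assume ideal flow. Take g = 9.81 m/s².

With the surface at rest and both surface and jet at atmospheric pressure, Bernoulli gives ρg h = ½ρv², so v = √(2gh) = √(2·9.81·5.226) = 10.13 m/s.

v ≈ 10.13 m/s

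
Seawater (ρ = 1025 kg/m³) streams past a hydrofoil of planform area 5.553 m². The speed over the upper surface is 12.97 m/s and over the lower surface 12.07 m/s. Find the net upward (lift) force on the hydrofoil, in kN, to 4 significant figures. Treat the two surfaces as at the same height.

From P + ½ρv² = const at equal height, P_low − P_up = ½ρ(v_up² − v_low²).
ΔP = ½·1025·(12.97² − 12.07²) = 11550 Pa.
Lift = ΔP · A = 11550 × 5.553 = 64140 N.

F = 64.14 kN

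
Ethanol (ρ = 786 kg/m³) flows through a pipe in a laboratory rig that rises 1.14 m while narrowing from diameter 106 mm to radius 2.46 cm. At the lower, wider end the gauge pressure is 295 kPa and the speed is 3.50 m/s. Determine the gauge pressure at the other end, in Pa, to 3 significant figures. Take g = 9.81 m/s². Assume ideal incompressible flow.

P₂ ≈ 187000 Pa

Continuity gives A₁v₁ = A₂v₂, so v₂ = (88.2 cm²)/(19.0 cm²) × 3.50 m/s = 16.2 m/s.
Bernoulli: P₁ + ½ρv₁² + ρg h₁ = P₂ + ½ρv₂² + ρg h₂, so P₂ = P₁ + ½ρ(v₁² − v₂²) − ρg(h₂ − h₁).
P₂ = 295000 + ½·786·(3.50² − 16.2²) − 786·9.81·(+1.14) = 295000 + (-98900) − (8790) = 187000 Pa.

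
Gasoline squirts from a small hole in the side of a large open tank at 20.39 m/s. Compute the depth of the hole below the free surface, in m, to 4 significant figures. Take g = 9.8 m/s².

For a small hole in a large open tank, ½v² = gh, giving h = v²/(2g).
h = 20.39²/(2·9.8) = 415.8/19.60 = 21.21 m.

h ≈ 21.21 m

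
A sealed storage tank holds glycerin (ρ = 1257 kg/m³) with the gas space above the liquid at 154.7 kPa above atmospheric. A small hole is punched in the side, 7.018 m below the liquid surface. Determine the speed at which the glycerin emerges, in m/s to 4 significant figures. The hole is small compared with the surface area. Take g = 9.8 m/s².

v ≈ 19.59 m/s

Take point 1 at the surface (v₁ ≈ 0) and point 2 at the hole (at atmospheric pressure). Bernoulli: P₁ + ρg h = P_atm + ½ρv₂².
With P₁ − P_atm = 154700 Pa, v₂ = √(2gh + 2ΔP/ρ) = √(2·9.8·7.018 + 2·154700/1257) = 19.59 m/s.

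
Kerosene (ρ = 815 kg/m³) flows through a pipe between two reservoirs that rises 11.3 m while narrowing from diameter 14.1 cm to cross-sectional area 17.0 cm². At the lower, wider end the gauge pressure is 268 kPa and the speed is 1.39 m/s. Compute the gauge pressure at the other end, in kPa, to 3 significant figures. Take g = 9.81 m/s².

Mass conservation (A₁v₁ = A₂v₂) gives v₂ = 1.39 × 156/17.0 = 12.8 m/s.
Energy conservation along the streamline gives P₂ = P₁ − ½ρ(v₂² − v₁²) − ρg(h₂ − h₁).
P₂ = 268000 + ½·815·(1.39² − 12.8²) − 815·9.81·(+11.3) = 268000 + (-65600) − (90300) = 112000 Pa.

P₂ = 112 kPa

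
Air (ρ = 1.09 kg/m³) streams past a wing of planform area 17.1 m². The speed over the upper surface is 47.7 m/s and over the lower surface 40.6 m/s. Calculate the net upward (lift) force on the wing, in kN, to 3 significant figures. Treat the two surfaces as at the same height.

From P + ½ρv² = const at equal height, P_low − P_up = ½ρ(v_up² − v_low²).
ΔP = ½·1.09·(47.7² − 40.6²) = 342 Pa.
Lift = ΔP · A = 342 × 17.1 = 5840 N.

5.84 kN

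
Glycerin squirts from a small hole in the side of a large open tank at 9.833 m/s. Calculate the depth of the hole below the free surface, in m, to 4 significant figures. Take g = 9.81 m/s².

For a small hole in a large open tank, ½v² = gh, giving h = v²/(2g).
h = 9.833²/(2·9.81) = 96.69/19.62 = 4.928 m.

h ≈ 4.928 m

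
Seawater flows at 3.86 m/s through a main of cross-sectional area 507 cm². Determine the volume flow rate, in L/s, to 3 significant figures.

Q = A·v = 0.0507 m² × 3.86 m/s = 0.196 m³/s.
Converting: 0.196 m³/s × 1000 = 196 L/s.

196 L/s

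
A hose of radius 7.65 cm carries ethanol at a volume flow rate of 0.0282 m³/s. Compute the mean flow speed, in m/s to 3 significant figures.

Q = 0.0282 m³/s = 0.0282 m³/s.
v = Q/A = 0.0282 / 0.0184 = 1.53 m/s.

v ≈ 1.53 m/s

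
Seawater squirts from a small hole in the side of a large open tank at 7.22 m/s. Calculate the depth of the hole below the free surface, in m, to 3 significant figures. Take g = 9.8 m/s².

For a small hole in a large open tank, ½v² = gh, giving h = v²/(2g).
h = 7.22²/(2·9.8) = 52.1/19.60 = 2.66 m.

h = 2.66 m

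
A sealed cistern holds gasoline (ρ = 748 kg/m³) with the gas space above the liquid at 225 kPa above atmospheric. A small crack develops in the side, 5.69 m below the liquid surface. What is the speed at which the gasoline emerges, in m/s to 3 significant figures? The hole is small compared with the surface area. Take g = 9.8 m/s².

Take point 1 at the surface (v₁ ≈ 0) and point 2 at the hole (at atmospheric pressure). Bernoulli: P₁ + ρg h = P_atm + ½ρv₂².
With P₁ − P_atm = 225000 Pa, v₂ = √(2gh + 2ΔP/ρ) = √(2·9.8·5.69 + 2·225000/748) = 26.7 m/s.

26.7 m/s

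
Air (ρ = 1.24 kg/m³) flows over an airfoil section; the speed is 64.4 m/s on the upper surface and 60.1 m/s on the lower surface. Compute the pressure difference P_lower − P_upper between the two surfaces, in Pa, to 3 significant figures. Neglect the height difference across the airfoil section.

ΔP ≈ 332 Pa

Bernoulli (same height): P_lower − P_upper = ½ρ(v_upper² − v_lower²).
ΔP = ½·1.24·(64.4² − 60.1²) = 332 Pa.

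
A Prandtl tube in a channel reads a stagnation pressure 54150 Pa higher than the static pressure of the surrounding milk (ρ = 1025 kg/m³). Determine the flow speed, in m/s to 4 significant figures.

Bernoulli between the free stream and the stagnation point: ½ρv² = P_stag − P_static.
v = √(2ΔP/ρ) = √(2·54150/1025) = 10.28 m/s.

v ≈ 10.28 m/s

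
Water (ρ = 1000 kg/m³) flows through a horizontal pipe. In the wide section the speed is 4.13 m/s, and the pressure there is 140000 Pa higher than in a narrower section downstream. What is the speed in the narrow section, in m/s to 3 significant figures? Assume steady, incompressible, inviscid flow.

17.2 m/s

With h₁ = h₂, rearranging Bernoulli gives v₂ = √(v₁² + 2ΔP/ρ).
v₂ = √(4.13² + 2·140000/1000) = √(17.1 + 280) = 17.2 m/s.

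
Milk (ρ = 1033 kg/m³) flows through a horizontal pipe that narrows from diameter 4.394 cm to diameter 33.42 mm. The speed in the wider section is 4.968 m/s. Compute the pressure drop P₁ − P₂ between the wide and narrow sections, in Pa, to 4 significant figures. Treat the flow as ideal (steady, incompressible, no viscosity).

ΔP = 25350 Pa

Mass conservation (A₁v₁ = A₂v₂) gives v₂ = 4.968 × 15.16/8.772 = 8.588 m/s.
With no height change, Bernoulli's equation is P₁ + ½ρv₁² = P₂ + ½ρv₂².
P₁ − P₂ = ½·1033·(8.588² − 4.968²) = ½·1033·49.07 = 25350 Pa.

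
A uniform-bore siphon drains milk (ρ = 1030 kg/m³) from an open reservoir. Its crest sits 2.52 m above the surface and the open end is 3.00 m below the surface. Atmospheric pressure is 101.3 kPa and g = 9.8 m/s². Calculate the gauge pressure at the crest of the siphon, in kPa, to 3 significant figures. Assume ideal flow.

Bernoulli surface→outlet gives ½v² = g·h_out, so v = √(2·9.8·3.00) = 7.67 m/s.
With constant cross-section the crest speed equals v; applying Bernoulli from the surface up to the crest, P_top = P_atm − ½ρv² − ρg·h_top.
P_top = 101300 − ½·1030·7.67² − 1030·9.8·2.52 = 45600 Pa. So P_gauge = P_top − P_atm = -55700 Pa.

P_gauge ≈ -55.7 kPa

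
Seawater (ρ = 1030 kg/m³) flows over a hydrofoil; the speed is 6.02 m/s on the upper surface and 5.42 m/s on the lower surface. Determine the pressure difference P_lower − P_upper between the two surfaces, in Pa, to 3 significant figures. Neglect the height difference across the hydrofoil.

The pressure is lower where the speed is higher: ΔP = ½ρ(v_up² − v_low²).
ΔP = ½·1030·(6.02² − 5.42²) = 3530 Pa.

ΔP = 3530 Pa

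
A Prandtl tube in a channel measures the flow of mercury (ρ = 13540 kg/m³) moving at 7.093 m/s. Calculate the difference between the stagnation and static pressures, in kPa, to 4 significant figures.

The dynamic pressure equals the rise in static pressure at the stagnation point: ΔP = ½ρv².
ΔP = ½·13540·7.093² = 340600 Pa.

ΔP ≈ 340.6 kPa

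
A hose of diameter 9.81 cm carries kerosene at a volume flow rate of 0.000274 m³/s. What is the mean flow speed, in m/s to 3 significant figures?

Q = 0.000274 m³/s = 0.000274 m³/s.
v = Q/A = 0.000274 / 0.00756 = 0.0363 m/s.

v ≈ 0.0363 m/s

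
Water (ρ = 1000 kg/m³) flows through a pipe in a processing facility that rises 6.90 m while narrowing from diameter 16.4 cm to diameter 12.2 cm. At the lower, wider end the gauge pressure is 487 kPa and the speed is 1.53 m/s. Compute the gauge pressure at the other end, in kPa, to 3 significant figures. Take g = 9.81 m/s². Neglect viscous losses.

417 kPa

Mass conservation (A₁v₁ = A₂v₂) gives v₂ = 1.53 × 211/117 = 2.76 m/s.
Energy conservation along the streamline gives P₂ = P₁ − ½ρ(v₂² − v₁²) − ρg(h₂ − h₁).
P₂ = 487000 + ½·1000·(1.53² − 2.76²) − 1000·9.81·(+6.90) = 487000 + (-2650) − (67700) = 417000 Pa.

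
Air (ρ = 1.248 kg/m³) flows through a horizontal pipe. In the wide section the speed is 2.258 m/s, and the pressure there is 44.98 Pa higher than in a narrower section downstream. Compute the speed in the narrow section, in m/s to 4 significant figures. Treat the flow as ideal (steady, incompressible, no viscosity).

8.785 m/s

Horizontal Bernoulli: P₁ + ½ρv₁² = P₂ + ½ρv₂², so v₂² = v₁² + 2(P₁ − P₂)/ρ.
v₂ = √(2.258² + 2·44.98/1.248) = √(5.099 + 72.08) = 8.785 m/s.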